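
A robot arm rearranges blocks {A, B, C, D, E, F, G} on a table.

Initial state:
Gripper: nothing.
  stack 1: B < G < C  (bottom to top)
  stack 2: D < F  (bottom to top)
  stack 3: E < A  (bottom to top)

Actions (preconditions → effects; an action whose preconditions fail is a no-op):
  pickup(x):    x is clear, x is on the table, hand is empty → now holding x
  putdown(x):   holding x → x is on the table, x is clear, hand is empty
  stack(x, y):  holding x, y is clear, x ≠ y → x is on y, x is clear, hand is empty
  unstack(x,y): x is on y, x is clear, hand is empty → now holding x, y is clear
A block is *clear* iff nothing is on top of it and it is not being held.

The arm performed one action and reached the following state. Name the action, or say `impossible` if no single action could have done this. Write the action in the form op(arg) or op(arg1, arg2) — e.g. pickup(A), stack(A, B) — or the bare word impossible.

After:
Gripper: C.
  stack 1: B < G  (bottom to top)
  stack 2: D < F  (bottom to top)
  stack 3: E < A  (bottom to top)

unstack(C, G)

target: towers=[B/G; D/F; E/A] holding=C
     unstack(F, D) → towers=[B/G/C; D; E/A] holding=F
     unstack(A, E) → towers=[B/G/C; D/F; E] holding=A
     unstack(C, G) → towers=[B/G; D/F; E/A] holding=C  ← match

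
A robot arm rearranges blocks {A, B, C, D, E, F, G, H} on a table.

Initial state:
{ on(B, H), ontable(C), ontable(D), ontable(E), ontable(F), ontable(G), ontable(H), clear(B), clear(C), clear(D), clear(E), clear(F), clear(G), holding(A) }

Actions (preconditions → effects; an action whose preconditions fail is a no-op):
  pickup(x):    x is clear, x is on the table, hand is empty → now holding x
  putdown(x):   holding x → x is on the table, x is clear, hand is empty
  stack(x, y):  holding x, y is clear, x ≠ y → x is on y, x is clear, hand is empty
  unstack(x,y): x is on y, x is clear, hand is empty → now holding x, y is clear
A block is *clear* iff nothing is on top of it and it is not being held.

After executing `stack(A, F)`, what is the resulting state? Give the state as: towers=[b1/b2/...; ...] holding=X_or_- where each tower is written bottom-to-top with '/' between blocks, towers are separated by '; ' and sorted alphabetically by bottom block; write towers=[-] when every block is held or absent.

before: towers=[C; D; E; F; G; H/B] holding=A
pre[stack(A, F)]: holding(A) yes, clear(F) yes, A≠F yes
all met → apply stack(A, F)
after:  towers=[C; D; E; F/A; G; H/B] holding=-

towers=[C; D; E; F/A; G; H/B] holding=-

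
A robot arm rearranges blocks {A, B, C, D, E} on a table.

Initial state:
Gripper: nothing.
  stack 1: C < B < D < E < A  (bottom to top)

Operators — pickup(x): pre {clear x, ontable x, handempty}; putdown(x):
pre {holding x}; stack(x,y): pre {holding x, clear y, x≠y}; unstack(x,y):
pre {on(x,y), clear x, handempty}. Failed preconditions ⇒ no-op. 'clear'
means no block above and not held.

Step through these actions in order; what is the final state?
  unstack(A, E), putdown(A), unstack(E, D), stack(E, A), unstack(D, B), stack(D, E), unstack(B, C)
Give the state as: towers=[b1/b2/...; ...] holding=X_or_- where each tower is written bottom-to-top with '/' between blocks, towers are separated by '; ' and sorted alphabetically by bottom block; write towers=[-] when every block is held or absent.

towers=[A/E/D; C] holding=B

step 1 (unstack(A, E)): towers=[C/B/D/E] holding=A
step 2 (putdown(A)): towers=[A; C/B/D/E] holding=-
step 3 (unstack(E, D)): towers=[A; C/B/D] holding=E
step 4 (stack(E, A)): towers=[A/E; C/B/D] holding=-
step 5 (unstack(D, B)): towers=[A/E; C/B] holding=D
step 6 (stack(D, E)): towers=[A/E/D; C/B] holding=-
step 7 (unstack(B, C)): towers=[A/E/D; C] holding=B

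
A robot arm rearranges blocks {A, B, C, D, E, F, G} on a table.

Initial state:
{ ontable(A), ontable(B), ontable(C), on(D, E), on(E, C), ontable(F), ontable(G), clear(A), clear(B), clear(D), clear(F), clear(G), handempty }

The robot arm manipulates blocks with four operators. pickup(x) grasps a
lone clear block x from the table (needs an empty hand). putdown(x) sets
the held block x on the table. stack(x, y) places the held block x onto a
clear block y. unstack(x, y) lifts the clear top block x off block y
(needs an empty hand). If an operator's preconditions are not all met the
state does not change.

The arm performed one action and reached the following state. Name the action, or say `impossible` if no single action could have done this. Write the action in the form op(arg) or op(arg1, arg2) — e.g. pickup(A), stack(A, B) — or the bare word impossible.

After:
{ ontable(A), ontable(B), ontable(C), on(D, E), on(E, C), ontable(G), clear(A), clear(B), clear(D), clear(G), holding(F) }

target: towers=[A; B; C/E/D; G] holding=F
         pickup(B) → towers=[A; C/E/D; F; G] holding=B
         pickup(F) → towers=[A; B; C/E/D; G] holding=F  ← match
         pickup(G) → towers=[A; B; C/E/D; F] holding=G
     unstack(D, E) → towers=[A; B; C/E; F; G] holding=D
         pickup(A) → towers=[B; C/E/D; F; G] holding=A

pickup(F)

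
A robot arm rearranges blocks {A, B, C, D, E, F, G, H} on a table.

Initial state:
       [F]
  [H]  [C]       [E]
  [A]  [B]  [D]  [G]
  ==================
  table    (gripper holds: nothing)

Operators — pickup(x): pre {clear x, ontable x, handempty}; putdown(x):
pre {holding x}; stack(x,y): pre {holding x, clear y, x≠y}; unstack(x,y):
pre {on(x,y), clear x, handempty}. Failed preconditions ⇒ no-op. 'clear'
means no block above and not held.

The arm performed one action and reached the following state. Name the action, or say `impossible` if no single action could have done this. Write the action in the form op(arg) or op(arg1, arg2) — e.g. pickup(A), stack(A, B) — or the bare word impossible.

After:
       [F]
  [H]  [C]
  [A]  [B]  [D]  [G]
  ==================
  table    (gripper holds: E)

unstack(E, G)

target: towers=[A/H; B/C/F; D; G] holding=E
     unstack(E, G) → towers=[A/H; B/C/F; D; G] holding=E  ← match
     unstack(H, A) → towers=[A; B/C/F; D; G/E] holding=H
     unstack(F, C) → towers=[A/H; B/C; D; G/E] holding=F
         pickup(D) → towers=[A/H; B/C/F; G/E] holding=D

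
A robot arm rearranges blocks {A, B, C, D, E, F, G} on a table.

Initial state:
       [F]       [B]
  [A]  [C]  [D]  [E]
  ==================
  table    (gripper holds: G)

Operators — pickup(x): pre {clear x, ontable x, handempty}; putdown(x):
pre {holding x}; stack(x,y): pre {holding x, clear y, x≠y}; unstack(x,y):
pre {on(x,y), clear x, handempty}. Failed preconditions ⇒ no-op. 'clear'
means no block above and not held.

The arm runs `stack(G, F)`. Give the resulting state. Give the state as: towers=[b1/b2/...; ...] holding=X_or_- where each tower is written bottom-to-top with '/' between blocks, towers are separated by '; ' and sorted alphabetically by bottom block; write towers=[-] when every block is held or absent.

before: towers=[A; C/F; D; E/B] holding=G
pre[stack(G, F)]: holding(G) yes, clear(F) yes, G≠F yes
all met → apply stack(G, F)
after:  towers=[A; C/F/G; D; E/B] holding=-

towers=[A; C/F/G; D; E/B] holding=-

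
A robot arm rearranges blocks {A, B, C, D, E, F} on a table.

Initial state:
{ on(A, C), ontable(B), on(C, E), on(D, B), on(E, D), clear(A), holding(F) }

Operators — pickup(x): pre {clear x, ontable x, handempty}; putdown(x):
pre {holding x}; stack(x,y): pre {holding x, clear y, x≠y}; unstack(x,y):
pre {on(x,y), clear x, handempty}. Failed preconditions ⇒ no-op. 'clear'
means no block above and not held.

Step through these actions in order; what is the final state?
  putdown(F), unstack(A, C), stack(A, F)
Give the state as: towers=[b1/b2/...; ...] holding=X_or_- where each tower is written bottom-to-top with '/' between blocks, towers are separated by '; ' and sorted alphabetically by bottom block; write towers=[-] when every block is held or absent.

towers=[B/D/E/C; F/A] holding=-

step 1 (putdown(F)): towers=[B/D/E/C/A; F] holding=-
step 2 (unstack(A, C)): towers=[B/D/E/C; F] holding=A
step 3 (stack(A, F)): towers=[B/D/E/C; F/A] holding=-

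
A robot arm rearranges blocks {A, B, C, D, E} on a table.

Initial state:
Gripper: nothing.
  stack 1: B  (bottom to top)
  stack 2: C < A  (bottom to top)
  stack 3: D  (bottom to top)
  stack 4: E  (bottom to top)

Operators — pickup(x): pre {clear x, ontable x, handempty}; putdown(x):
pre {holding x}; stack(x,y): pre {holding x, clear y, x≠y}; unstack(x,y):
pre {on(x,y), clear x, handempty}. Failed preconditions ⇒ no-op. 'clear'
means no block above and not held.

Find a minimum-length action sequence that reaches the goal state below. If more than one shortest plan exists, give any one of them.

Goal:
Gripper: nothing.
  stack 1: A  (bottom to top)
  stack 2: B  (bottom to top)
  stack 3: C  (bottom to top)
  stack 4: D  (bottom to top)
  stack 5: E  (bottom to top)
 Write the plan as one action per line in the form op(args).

unstack(A, C)
putdown(A)

step 1 (unstack(A, C)): towers=[B; C; D; E] holding=A
step 2 (putdown(A)): towers=[A; B; C; D; E] holding=-
goal check: towers=[A; B; C; D; E] holding=- — reached (length 2, optimal by BFS)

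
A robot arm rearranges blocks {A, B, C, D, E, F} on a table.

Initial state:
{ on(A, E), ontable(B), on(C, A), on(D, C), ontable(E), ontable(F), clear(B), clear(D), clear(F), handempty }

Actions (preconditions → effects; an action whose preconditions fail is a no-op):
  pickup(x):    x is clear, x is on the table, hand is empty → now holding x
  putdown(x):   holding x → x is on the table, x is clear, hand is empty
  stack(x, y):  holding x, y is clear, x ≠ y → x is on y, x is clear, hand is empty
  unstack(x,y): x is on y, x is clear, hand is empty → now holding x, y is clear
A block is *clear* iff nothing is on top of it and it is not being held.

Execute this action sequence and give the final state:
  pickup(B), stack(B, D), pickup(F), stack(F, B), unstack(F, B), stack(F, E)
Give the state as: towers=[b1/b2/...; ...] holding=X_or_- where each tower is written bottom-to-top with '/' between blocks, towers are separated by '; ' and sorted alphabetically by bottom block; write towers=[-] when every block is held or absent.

step 1 (pickup(B)): towers=[E/A/C/D; F] holding=B
step 2 (stack(B, D)): towers=[E/A/C/D/B; F] holding=-
step 3 (pickup(F)): towers=[E/A/C/D/B] holding=F
step 4 (stack(F, B)): towers=[E/A/C/D/B/F] holding=-
step 5 (unstack(F, B)): towers=[E/A/C/D/B] holding=F
step 6 (stack(F, E)) [no-op]: towers=[E/A/C/D/B] holding=F

towers=[E/A/C/D/B] holding=F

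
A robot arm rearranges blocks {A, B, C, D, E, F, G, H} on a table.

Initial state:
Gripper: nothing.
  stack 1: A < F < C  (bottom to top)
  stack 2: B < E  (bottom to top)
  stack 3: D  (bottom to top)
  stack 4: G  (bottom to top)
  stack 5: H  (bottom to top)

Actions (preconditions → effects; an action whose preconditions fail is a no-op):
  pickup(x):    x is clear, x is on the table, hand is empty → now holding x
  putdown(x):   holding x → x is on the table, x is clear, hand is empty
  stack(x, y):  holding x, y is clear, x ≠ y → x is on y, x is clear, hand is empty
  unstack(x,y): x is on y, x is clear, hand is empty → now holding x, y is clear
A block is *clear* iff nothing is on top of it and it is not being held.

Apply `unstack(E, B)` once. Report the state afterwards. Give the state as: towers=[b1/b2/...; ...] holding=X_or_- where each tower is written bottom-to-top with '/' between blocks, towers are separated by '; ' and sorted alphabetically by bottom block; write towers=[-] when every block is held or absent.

before: towers=[A/F/C; B/E; D; G; H] holding=-
pre[unstack(E, B)]: on(E,B) yes, clear(E) yes, handempty yes
all met → apply unstack(E, B)
after:  towers=[A/F/C; B; D; G; H] holding=E

towers=[A/F/C; B; D; G; H] holding=E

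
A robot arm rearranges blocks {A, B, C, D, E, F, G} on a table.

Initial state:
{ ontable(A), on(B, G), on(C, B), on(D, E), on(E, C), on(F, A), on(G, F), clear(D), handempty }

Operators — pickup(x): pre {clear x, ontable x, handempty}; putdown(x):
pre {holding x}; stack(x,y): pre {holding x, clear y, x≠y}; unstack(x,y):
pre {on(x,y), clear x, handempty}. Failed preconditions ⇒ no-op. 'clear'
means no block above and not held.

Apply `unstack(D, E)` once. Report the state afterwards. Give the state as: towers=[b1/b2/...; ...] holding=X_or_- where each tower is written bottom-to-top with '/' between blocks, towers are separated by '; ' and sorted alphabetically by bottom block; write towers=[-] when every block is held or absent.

towers=[A/F/G/B/C/E] holding=D

before: towers=[A/F/G/B/C/E/D] holding=-
pre[unstack(D, E)]: on(D,E) ✓, clear(D) ✓, handempty ✓
all met → apply unstack(D, E)
after:  towers=[A/F/G/B/C/E] holding=D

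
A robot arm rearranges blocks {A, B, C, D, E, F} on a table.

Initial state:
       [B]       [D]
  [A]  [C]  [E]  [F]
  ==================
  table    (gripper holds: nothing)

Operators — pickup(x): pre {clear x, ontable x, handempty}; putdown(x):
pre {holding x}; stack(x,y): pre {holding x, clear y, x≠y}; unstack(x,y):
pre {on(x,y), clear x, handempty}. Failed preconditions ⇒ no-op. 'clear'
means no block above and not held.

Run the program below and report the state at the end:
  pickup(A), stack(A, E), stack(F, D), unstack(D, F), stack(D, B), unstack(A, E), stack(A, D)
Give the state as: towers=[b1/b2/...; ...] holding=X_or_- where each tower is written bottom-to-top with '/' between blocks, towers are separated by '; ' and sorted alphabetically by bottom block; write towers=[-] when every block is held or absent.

step 1 (pickup(A)): towers=[C/B; E; F/D] holding=A
step 2 (stack(A, E)): towers=[C/B; E/A; F/D] holding=-
step 3 (stack(F, D)) [no-op]: towers=[C/B; E/A; F/D] holding=-
step 4 (unstack(D, F)): towers=[C/B; E/A; F] holding=D
step 5 (stack(D, B)): towers=[C/B/D; E/A; F] holding=-
step 6 (unstack(A, E)): towers=[C/B/D; E; F] holding=A
step 7 (stack(A, D)): towers=[C/B/D/A; E; F] holding=-

towers=[C/B/D/A; E; F] holding=-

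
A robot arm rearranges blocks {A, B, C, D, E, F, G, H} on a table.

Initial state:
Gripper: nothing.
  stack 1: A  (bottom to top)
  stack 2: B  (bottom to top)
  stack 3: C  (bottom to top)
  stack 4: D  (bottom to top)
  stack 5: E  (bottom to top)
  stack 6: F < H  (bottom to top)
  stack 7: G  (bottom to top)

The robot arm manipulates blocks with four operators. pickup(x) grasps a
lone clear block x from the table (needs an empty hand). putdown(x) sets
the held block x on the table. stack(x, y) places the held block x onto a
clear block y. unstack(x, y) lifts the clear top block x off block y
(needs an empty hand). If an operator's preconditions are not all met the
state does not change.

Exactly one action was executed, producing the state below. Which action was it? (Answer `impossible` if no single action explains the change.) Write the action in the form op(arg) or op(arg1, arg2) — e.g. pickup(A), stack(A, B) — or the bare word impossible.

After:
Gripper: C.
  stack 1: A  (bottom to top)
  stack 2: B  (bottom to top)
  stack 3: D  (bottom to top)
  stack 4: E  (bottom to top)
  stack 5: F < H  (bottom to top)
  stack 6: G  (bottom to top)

pickup(C)

target: towers=[A; B; D; E; F/H; G] holding=C
         pickup(G) → towers=[A; B; C; D; E; F/H] holding=G
         pickup(A) → towers=[B; C; D; E; F/H; G] holding=A
         pickup(E) → towers=[A; B; C; D; F/H; G] holding=E
     unstack(H, F) → towers=[A; B; C; D; E; F; G] holding=H
         pickup(B) → towers=[A; C; D; E; F/H; G] holding=B
         pickup(D) → towers=[A; B; C; E; F/H; G] holding=D
         pickup(C) → towers=[A; B; D; E; F/H; G] holding=C  ← match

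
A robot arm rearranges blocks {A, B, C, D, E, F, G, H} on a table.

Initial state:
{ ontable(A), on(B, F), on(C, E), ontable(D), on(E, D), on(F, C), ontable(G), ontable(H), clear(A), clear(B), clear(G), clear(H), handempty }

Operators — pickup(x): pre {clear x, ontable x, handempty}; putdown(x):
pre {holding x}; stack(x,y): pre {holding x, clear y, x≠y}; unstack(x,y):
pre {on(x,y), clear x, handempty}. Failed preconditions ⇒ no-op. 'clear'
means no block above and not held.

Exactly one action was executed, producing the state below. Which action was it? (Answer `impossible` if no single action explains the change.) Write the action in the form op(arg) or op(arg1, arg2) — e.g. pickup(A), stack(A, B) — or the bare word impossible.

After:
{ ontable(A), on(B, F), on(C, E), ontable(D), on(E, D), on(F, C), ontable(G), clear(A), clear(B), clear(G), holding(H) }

pickup(H)

target: towers=[A; D/E/C/F/B; G] holding=H
         pickup(G) → towers=[A; D/E/C/F/B; H] holding=G
         pickup(A) → towers=[D/E/C/F/B; G; H] holding=A
         pickup(H) → towers=[A; D/E/C/F/B; G] holding=H  ← match
     unstack(B, F) → towers=[A; D/E/C/F; G; H] holding=B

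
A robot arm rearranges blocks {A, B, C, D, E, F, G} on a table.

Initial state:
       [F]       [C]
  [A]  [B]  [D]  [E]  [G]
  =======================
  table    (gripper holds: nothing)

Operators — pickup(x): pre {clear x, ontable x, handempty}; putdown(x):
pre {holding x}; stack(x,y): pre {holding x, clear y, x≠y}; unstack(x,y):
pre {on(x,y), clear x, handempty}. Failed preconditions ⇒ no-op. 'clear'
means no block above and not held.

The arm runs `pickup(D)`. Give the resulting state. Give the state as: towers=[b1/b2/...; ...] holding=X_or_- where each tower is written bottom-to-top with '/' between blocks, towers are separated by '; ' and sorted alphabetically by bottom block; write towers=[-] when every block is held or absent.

towers=[A; B/F; E/C; G] holding=D

before: towers=[A; B/F; D; E/C; G] holding=-
pre[pickup(D)]: clear(D) ✓, ontable(D) ✓, handempty ✓
all met → apply pickup(D)
after:  towers=[A; B/F; E/C; G] holding=D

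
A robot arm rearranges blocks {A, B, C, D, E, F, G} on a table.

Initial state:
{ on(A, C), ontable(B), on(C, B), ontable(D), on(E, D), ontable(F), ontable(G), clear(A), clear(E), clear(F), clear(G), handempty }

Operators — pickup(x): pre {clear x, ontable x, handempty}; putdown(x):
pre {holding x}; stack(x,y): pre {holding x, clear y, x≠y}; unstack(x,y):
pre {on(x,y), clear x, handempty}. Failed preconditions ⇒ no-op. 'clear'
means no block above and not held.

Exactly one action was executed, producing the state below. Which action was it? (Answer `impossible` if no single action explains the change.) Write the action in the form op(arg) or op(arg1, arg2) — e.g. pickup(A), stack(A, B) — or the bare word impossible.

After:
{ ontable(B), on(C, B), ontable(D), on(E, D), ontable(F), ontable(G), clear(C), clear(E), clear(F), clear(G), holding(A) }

target: towers=[B/C; D/E; F; G] holding=A
         pickup(F) → towers=[B/C/A; D/E; G] holding=F
         pickup(G) → towers=[B/C/A; D/E; F] holding=G
     unstack(A, C) → towers=[B/C; D/E; F; G] holding=A  ← match
     unstack(E, D) → towers=[B/C/A; D; F; G] holding=E

unstack(A, C)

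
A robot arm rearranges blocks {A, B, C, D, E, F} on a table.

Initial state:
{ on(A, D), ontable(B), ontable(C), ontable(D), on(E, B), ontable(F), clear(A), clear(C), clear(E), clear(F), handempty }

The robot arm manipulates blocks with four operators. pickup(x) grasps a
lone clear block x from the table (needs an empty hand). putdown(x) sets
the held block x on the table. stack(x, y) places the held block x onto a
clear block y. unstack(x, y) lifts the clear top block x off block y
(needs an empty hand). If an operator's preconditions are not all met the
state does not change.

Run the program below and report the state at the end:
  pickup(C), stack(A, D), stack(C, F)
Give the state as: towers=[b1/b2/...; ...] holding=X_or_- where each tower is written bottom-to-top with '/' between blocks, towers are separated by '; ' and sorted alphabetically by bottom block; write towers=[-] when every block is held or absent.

step 1 (pickup(C)): towers=[B/E; D/A; F] holding=C
step 2 (stack(A, D)) [no-op]: towers=[B/E; D/A; F] holding=C
step 3 (stack(C, F)): towers=[B/E; D/A; F/C] holding=-

towers=[B/E; D/A; F/C] holding=-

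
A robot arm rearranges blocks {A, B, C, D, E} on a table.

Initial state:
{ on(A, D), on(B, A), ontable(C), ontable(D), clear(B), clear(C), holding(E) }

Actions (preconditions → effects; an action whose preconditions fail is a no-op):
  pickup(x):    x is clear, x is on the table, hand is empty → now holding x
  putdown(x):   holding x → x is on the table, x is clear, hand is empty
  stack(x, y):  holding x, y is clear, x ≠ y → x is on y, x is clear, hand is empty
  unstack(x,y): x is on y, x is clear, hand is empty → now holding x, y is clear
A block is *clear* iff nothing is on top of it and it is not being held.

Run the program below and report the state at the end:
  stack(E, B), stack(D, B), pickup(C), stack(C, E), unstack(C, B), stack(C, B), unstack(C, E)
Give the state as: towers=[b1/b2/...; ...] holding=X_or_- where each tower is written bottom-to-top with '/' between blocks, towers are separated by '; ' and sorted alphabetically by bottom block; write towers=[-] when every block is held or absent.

step 1 (stack(E, B)): towers=[C; D/A/B/E] holding=-
step 2 (stack(D, B)) [no-op]: towers=[C; D/A/B/E] holding=-
step 3 (pickup(C)): towers=[D/A/B/E] holding=C
step 4 (stack(C, E)): towers=[D/A/B/E/C] holding=-
step 5 (unstack(C, B)) [no-op]: towers=[D/A/B/E/C] holding=-
step 6 (stack(C, B)) [no-op]: towers=[D/A/B/E/C] holding=-
step 7 (unstack(C, E)): towers=[D/A/B/E] holding=C

towers=[D/A/B/E] holding=C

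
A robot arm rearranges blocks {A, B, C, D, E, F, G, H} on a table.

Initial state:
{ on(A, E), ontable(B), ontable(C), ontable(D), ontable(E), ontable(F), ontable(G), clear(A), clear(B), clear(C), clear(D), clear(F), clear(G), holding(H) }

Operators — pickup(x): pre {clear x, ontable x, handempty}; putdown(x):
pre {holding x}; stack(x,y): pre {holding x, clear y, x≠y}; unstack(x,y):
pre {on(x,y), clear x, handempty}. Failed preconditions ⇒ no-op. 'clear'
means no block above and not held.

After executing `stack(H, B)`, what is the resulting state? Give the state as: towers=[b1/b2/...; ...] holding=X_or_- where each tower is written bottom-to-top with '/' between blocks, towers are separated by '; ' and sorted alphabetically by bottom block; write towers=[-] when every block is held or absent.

before: towers=[B; C; D; E/A; F; G] holding=H
pre[stack(H, B)]: holding(H) ✓, clear(B) ✓, H≠B ✓
all met → apply stack(H, B)
after:  towers=[B/H; C; D; E/A; F; G] holding=-

towers=[B/H; C; D; E/A; F; G] holding=-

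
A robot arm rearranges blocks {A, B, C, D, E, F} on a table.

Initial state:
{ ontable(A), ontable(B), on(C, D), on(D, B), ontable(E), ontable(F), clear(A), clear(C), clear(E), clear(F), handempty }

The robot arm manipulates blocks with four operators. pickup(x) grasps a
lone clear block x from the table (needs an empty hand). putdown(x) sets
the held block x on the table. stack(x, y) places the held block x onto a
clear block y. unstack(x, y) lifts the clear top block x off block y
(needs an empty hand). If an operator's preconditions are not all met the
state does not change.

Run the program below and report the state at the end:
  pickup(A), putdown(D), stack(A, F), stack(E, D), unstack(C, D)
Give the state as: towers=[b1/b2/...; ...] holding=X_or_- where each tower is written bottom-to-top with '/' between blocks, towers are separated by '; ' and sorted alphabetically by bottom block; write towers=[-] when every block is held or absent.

step 1 (pickup(A)): towers=[B/D/C; E; F] holding=A
step 2 (putdown(D)) [no-op]: towers=[B/D/C; E; F] holding=A
step 3 (stack(A, F)): towers=[B/D/C; E; F/A] holding=-
step 4 (stack(E, D)) [no-op]: towers=[B/D/C; E; F/A] holding=-
step 5 (unstack(C, D)): towers=[B/D; E; F/A] holding=C

towers=[B/D; E; F/A] holding=C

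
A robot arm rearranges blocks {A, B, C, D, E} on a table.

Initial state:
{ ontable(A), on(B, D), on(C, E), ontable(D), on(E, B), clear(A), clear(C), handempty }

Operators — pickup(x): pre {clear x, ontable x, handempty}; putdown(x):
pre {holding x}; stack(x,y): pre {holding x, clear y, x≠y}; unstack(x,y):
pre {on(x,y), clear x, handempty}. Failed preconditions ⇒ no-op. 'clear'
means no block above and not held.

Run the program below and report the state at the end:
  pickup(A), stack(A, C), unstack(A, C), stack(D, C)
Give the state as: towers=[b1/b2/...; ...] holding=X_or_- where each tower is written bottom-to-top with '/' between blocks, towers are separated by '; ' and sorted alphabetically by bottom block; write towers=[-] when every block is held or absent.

towers=[D/B/E/C] holding=A

step 1 (pickup(A)): towers=[D/B/E/C] holding=A
step 2 (stack(A, C)): towers=[D/B/E/C/A] holding=-
step 3 (unstack(A, C)): towers=[D/B/E/C] holding=A
step 4 (stack(D, C)) [no-op]: towers=[D/B/E/C] holding=A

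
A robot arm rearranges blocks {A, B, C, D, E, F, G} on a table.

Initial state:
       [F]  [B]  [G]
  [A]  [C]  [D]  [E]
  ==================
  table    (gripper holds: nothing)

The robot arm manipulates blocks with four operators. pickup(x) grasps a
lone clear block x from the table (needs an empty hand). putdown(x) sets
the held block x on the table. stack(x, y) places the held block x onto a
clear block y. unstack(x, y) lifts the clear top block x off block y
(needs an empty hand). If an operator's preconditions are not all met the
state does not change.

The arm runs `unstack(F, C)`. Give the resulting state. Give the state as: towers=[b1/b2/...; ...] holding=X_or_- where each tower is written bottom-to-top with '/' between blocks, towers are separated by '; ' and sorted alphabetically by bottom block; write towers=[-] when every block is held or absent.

before: towers=[A; C/F; D/B; E/G] holding=-
pre[unstack(F, C)]: on(F,C) yes, clear(F) yes, handempty yes
all met → apply unstack(F, C)
after:  towers=[A; C; D/B; E/G] holding=F

towers=[A; C; D/B; E/G] holding=F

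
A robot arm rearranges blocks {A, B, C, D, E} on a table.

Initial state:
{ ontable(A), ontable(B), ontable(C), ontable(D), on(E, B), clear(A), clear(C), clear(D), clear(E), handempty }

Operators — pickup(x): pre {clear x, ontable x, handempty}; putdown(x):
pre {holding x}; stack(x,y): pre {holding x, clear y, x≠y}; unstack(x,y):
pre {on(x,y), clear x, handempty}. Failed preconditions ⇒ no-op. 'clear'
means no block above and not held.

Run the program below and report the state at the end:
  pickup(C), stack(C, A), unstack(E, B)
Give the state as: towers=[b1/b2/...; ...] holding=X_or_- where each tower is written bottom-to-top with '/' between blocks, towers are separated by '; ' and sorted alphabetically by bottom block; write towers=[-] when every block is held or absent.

step 1 (pickup(C)): towers=[A; B/E; D] holding=C
step 2 (stack(C, A)): towers=[A/C; B/E; D] holding=-
step 3 (unstack(E, B)): towers=[A/C; B; D] holding=E

towers=[A/C; B; D] holding=E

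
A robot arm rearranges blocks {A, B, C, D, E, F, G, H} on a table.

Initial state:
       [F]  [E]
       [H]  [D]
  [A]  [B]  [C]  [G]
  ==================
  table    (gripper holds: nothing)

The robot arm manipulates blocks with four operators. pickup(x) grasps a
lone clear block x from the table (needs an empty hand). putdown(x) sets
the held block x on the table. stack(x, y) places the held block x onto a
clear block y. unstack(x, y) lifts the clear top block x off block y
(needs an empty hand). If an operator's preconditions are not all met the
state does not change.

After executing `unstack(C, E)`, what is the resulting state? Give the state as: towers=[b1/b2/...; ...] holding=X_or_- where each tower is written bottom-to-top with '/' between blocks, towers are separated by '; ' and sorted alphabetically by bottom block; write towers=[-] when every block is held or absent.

towers=[A; B/H/F; C/D/E; G] holding=-

before: towers=[A; B/H/F; C/D/E; G] holding=-
pre[unstack(C, E)]: on(C,E) ✗, clear(C) ✗, handempty ✓
on(C,E), clear(C) unmet → unstack(C, E) is a no-op
after:  towers=[A; B/H/F; C/D/E; G] holding=-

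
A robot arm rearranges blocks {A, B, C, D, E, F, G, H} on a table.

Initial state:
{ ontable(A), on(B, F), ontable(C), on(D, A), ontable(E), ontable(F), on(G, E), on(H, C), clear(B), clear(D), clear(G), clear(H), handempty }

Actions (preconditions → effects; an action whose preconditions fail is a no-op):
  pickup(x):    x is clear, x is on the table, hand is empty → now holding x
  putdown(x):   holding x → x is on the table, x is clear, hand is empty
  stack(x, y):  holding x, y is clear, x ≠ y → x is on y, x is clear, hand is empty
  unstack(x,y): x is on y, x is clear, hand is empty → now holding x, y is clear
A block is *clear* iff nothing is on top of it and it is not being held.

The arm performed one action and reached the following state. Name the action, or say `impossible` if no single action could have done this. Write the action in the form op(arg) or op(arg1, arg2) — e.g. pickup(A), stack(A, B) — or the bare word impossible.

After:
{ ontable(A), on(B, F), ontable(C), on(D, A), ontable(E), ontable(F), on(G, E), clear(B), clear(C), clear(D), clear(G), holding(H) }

unstack(H, C)

target: towers=[A/D; C; E/G; F/B] holding=H
     unstack(G, E) → towers=[A/D; C/H; E; F/B] holding=G
     unstack(H, C) → towers=[A/D; C; E/G; F/B] holding=H  ← match
     unstack(B, F) → towers=[A/D; C/H; E/G; F] holding=B
     unstack(D, A) → towers=[A; C/H; E/G; F/B] holding=D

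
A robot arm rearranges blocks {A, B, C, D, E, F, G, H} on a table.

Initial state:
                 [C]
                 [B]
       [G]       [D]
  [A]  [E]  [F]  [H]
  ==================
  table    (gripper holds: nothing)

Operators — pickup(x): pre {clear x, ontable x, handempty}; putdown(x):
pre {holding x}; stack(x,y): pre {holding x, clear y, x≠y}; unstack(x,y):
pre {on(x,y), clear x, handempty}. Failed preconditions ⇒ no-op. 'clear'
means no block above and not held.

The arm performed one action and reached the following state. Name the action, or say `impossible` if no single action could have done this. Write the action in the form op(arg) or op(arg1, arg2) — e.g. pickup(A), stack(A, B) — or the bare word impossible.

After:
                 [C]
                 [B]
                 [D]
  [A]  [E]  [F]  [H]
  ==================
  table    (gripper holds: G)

target: towers=[A; E; F; H/D/B/C] holding=G
     unstack(G, E) → towers=[A; E; F; H/D/B/C] holding=G  ← match
         pickup(A) → towers=[E/G; F; H/D/B/C] holding=A
         pickup(F) → towers=[A; E/G; H/D/B/C] holding=F
     unstack(C, B) → towers=[A; E/G; F; H/D/B] holding=C

unstack(G, E)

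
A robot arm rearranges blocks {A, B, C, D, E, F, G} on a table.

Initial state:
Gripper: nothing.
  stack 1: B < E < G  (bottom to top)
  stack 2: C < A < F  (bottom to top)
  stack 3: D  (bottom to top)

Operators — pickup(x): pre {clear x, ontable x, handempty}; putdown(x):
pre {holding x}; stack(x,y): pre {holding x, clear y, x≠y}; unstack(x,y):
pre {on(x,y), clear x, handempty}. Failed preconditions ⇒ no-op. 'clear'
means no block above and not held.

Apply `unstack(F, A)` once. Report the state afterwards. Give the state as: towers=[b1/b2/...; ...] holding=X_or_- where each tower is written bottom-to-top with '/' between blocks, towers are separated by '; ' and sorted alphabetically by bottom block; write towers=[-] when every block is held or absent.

before: towers=[B/E/G; C/A/F; D] holding=-
pre[unstack(F, A)]: on(F,A) ✓, clear(F) ✓, handempty ✓
all met → apply unstack(F, A)
after:  towers=[B/E/G; C/A; D] holding=F

towers=[B/E/G; C/A; D] holding=F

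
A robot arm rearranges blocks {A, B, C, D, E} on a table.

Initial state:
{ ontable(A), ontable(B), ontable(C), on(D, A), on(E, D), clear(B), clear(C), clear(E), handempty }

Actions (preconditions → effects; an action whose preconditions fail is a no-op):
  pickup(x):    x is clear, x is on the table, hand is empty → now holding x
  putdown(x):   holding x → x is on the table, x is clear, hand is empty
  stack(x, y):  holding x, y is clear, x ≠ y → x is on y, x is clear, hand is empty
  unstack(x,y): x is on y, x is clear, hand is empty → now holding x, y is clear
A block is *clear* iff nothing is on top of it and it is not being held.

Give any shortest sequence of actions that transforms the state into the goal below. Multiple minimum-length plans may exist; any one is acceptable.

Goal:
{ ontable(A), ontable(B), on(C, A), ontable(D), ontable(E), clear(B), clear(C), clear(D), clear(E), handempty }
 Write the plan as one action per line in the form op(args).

step 1 (unstack(E, D)): towers=[A/D; B; C] holding=E
step 2 (putdown(E)): towers=[A/D; B; C; E] holding=-
step 3 (unstack(D, A)): towers=[A; B; C; E] holding=D
step 4 (putdown(D)): towers=[A; B; C; D; E] holding=-
step 5 (pickup(C)): towers=[A; B; D; E] holding=C
step 6 (stack(C, A)): towers=[A/C; B; D; E] holding=-
goal check: towers=[A/C; B; D; E] holding=- — reached (length 6, optimal by BFS)

unstack(E, D)
putdown(E)
unstack(D, A)
putdown(D)
pickup(C)
stack(C, A)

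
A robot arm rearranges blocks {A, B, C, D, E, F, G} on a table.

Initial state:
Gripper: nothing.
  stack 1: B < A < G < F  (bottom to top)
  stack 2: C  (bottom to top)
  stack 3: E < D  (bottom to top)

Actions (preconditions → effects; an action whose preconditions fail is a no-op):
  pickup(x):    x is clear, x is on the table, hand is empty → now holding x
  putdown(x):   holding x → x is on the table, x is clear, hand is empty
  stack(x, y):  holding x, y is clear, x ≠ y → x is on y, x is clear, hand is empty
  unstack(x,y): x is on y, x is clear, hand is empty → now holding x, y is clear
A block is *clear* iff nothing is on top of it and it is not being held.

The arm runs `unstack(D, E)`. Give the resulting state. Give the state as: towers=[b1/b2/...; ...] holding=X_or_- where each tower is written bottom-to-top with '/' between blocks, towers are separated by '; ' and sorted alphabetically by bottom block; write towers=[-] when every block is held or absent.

before: towers=[B/A/G/F; C; E/D] holding=-
pre[unstack(D, E)]: on(D,E) ok, clear(D) ok, handempty ok
all met → apply unstack(D, E)
after:  towers=[B/A/G/F; C; E] holding=D

towers=[B/A/G/F; C; E] holding=D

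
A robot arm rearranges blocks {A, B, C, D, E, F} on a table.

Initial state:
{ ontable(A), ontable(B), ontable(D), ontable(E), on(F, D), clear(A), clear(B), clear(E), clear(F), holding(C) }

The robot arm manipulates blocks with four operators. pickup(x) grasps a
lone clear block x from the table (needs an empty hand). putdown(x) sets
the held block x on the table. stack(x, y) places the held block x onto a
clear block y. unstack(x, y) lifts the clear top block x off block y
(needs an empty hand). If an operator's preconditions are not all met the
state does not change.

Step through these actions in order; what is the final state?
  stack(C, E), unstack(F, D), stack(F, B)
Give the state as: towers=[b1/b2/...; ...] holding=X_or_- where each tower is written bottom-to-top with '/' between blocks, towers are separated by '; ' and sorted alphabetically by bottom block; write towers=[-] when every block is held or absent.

towers=[A; B/F; D; E/C] holding=-

step 1 (stack(C, E)): towers=[A; B; D/F; E/C] holding=-
step 2 (unstack(F, D)): towers=[A; B; D; E/C] holding=F
step 3 (stack(F, B)): towers=[A; B/F; D; E/C] holding=-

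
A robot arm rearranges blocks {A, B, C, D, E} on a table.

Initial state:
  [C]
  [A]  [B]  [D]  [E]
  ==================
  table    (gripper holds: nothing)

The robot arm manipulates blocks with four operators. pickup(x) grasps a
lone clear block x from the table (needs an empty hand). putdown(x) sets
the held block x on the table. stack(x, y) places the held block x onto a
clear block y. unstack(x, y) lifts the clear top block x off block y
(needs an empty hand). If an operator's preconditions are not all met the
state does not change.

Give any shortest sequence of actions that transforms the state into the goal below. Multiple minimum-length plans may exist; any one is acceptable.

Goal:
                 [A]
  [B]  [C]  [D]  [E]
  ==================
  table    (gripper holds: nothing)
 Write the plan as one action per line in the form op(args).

unstack(C, A)
putdown(C)
pickup(A)
stack(A, E)

step 1 (unstack(C, A)): towers=[A; B; D; E] holding=C
step 2 (putdown(C)): towers=[A; B; C; D; E] holding=-
step 3 (pickup(A)): towers=[B; C; D; E] holding=A
step 4 (stack(A, E)): towers=[B; C; D; E/A] holding=-
goal check: towers=[B; C; D; E/A] holding=- — reached (length 4, optimal by BFS)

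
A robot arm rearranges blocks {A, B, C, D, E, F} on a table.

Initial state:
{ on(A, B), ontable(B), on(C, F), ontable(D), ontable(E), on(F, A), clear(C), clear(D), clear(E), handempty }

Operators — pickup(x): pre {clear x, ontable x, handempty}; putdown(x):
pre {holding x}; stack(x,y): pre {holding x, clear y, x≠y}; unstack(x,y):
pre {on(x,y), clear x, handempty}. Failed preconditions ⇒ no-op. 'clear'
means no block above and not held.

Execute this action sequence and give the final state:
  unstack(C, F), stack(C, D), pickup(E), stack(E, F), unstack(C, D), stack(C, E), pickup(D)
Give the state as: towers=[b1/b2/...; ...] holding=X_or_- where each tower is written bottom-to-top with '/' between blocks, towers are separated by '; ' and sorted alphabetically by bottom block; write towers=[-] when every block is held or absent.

towers=[B/A/F/E/C] holding=D

step 1 (unstack(C, F)): towers=[B/A/F; D; E] holding=C
step 2 (stack(C, D)): towers=[B/A/F; D/C; E] holding=-
step 3 (pickup(E)): towers=[B/A/F; D/C] holding=E
step 4 (stack(E, F)): towers=[B/A/F/E; D/C] holding=-
step 5 (unstack(C, D)): towers=[B/A/F/E; D] holding=C
step 6 (stack(C, E)): towers=[B/A/F/E/C; D] holding=-
step 7 (pickup(D)): towers=[B/A/F/E/C] holding=D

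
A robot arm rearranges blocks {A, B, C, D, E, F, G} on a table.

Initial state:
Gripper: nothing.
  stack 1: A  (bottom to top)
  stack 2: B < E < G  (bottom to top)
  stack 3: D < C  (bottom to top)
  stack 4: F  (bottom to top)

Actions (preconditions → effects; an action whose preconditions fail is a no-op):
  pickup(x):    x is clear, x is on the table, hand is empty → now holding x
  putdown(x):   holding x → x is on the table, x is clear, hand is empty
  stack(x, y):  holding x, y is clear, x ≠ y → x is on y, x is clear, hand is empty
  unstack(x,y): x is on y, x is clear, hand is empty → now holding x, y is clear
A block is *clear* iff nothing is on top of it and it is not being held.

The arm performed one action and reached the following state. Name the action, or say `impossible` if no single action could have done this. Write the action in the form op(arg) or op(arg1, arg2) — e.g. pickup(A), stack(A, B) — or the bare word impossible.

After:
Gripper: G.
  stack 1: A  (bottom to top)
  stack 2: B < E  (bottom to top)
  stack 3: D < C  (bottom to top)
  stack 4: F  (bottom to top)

target: towers=[A; B/E; D/C; F] holding=G
         pickup(F) → towers=[A; B/E/G; D/C] holding=F
     unstack(G, E) → towers=[A; B/E; D/C; F] holding=G  ← match
         pickup(A) → towers=[B/E/G; D/C; F] holding=A
     unstack(C, D) → towers=[A; B/E/G; D; F] holding=C

unstack(G, E)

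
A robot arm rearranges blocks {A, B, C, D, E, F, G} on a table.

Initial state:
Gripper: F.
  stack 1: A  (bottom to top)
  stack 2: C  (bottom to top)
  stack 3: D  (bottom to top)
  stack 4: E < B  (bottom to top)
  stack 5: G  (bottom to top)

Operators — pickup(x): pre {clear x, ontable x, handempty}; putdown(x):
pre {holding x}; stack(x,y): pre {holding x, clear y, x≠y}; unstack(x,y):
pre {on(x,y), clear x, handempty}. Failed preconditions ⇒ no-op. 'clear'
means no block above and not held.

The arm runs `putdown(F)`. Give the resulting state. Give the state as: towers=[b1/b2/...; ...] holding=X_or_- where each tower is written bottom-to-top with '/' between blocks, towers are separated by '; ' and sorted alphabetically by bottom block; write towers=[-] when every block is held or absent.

before: towers=[A; C; D; E/B; G] holding=F
pre[putdown(F)]: holding(F) ok
all met → apply putdown(F)
after:  towers=[A; C; D; E/B; F; G] holding=-

towers=[A; C; D; E/B; F; G] holding=-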